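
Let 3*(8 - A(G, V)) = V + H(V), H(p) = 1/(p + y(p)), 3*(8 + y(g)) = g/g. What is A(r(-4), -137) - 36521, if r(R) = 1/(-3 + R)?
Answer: -47480465/1302 ≈ -36467.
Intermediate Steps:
y(g) = -23/3 (y(g) = -8 + (g/g)/3 = -8 + (⅓)*1 = -8 + ⅓ = -23/3)
H(p) = 1/(-23/3 + p) (H(p) = 1/(p - 23/3) = 1/(-23/3 + p))
A(G, V) = 8 - 1/(-23 + 3*V) - V/3 (A(G, V) = 8 - (V + 3/(-23 + 3*V))/3 = 8 + (-1/(-23 + 3*V) - V/3) = 8 - 1/(-23 + 3*V) - V/3)
A(r(-4), -137) - 36521 = (-3 + (-23 + 3*(-137))*(24 - 1*(-137)))/(3*(-23 + 3*(-137))) - 36521 = (-3 + (-23 - 411)*(24 + 137))/(3*(-23 - 411)) - 36521 = (⅓)*(-3 - 434*161)/(-434) - 36521 = (⅓)*(-1/434)*(-3 - 69874) - 36521 = (⅓)*(-1/434)*(-69877) - 36521 = 69877/1302 - 36521 = -47480465/1302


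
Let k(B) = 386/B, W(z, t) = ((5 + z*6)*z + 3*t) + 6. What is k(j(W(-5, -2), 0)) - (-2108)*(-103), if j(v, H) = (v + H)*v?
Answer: -3392562114/15625 ≈ -2.1712e+5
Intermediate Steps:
W(z, t) = 6 + 3*t + z*(5 + 6*z) (W(z, t) = ((5 + 6*z)*z + 3*t) + 6 = (z*(5 + 6*z) + 3*t) + 6 = (3*t + z*(5 + 6*z)) + 6 = 6 + 3*t + z*(5 + 6*z))
j(v, H) = v*(H + v) (j(v, H) = (H + v)*v = v*(H + v))
k(j(W(-5, -2), 0)) - (-2108)*(-103) = 386/(((6 + 3*(-2) + 5*(-5) + 6*(-5)²)*(0 + (6 + 3*(-2) + 5*(-5) + 6*(-5)²)))) - (-2108)*(-103) = 386/(((6 - 6 - 25 + 6*25)*(0 + (6 - 6 - 25 + 6*25)))) - 1*217124 = 386/(((6 - 6 - 25 + 150)*(0 + (6 - 6 - 25 + 150)))) - 217124 = 386/((125*(0 + 125))) - 217124 = 386/((125*125)) - 217124 = 386/15625 - 217124 = -3392562114/15625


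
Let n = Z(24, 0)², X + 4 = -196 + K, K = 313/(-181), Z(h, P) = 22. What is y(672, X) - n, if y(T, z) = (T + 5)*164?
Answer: 110544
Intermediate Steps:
K = -313/181 (K = 313*(-1/181) = -313/181 ≈ -1.7293)
X = -36513/181 (X = -4 + (-196 - 313/181) = -4 - 35789/181 = -36513/181 ≈ -201.73)
y(T, z) = 820 + 164*T (y(T, z) = (5 + T)*164 = 820 + 164*T)
n = 484 (n = 22² = 484)
y(672, X) - n = (820 + 164*672) - 1*484 = (820 + 110208) - 484 = 111028 - 484 = 110544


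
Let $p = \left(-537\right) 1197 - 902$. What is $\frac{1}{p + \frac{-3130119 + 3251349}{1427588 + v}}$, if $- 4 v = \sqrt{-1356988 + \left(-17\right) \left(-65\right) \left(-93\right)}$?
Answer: $- \frac{20989551518251306147}{13510783623913431050093537} - \frac{484920 i \sqrt{1459753}}{13510783623913431050093537} \approx -1.5535 \cdot 10^{-6} - 4.3364 \cdot 10^{-17} i$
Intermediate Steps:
$v = - \frac{i \sqrt{1459753}}{4}$ ($v = - \frac{\sqrt{-1356988 + \left(-17\right) \left(-65\right) \left(-93\right)}}{4} = - \frac{\sqrt{-1356988 + 1105 \left(-93\right)}}{4} = - \frac{\sqrt{-1356988 - 102765}}{4} = - \frac{\sqrt{-1459753}}{4} = - \frac{i \sqrt{1459753}}{4} \approx - 302.05 i$)
$p = -643691$ ($p = -642789 - 902 = -643691$)
$\frac{1}{p + \frac{-3130119 + 3251349}{1427588 + v}} = \frac{1}{-643691 + \frac{-3130119 + 3251349}{1427588 - \frac{i \sqrt{1459753}}{4}}} = \frac{1}{-643691 + \frac{121230}{1427588 - \frac{i \sqrt{1459753}}{4}}}$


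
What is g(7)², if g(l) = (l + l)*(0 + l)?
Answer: 9604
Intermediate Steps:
g(l) = 2*l² (g(l) = (2*l)*l = 2*l²)
g(7)² = (2*7²)² = (2*49)² = 98² = 9604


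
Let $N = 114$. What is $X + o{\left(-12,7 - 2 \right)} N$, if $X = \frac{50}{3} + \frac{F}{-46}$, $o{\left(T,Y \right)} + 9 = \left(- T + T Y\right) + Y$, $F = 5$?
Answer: $- \frac{815779}{138} \approx -5911.4$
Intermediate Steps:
$o{\left(T,Y \right)} = -9 + Y - T + T Y$ ($o{\left(T,Y \right)} = -9 + \left(\left(- T + T Y\right) + Y\right) = -9 + \left(Y - T + T Y\right) = -9 + Y - T + T Y$)
$X = \frac{2285}{138}$ ($X = \frac{50}{3} + \frac{5}{-46} = 50 \cdot \frac{1}{3} + 5 \left(- \frac{1}{46}\right) = \frac{50}{3} - \frac{5}{46} = \frac{2285}{138} \approx 16.558$)
$X + o{\left(-12,7 - 2 \right)} N = \frac{2285}{138} + \left(-9 + \left(7 - 2\right) - -12 - 12 \left(7 - 2\right)\right) 114 = \frac{2285}{138} + \left(-9 + \left(7 - 2\right) + 12 - 12 \left(7 - 2\right)\right) 114 = \frac{2285}{138} + \left(-9 + 5 + 12 - 60\right) 114 = \frac{2285}{138} - 5928 = - \frac{815779}{138}$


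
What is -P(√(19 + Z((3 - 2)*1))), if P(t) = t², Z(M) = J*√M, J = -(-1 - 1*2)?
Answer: -22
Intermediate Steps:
J = 3 (J = -(-1 - 2) = -1*(-3) = 3)
Z(M) = 3*√M
-P(√(19 + Z((3 - 2)*1))) = -(√(19 + 3*√((3 - 2)*1)))² = -(√(19 + 3*√(1*1)))² = -(√(19 + 3*√1))² = -(√(19 + 3*1))² = -(√(19 + 3))² = -(√22)² = -1*22 = -22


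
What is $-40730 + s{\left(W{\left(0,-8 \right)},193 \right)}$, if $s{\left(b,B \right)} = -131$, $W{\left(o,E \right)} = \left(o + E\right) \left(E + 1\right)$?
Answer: $-40861$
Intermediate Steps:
$W{\left(o,E \right)} = \left(1 + E\right) \left(E + o\right)$ ($W{\left(o,E \right)} = \left(E + o\right) \left(1 + E\right) = \left(1 + E\right) \left(E + o\right)$)
$-40730 + s{\left(W{\left(0,-8 \right)},193 \right)} = -40730 - 131 = -40861$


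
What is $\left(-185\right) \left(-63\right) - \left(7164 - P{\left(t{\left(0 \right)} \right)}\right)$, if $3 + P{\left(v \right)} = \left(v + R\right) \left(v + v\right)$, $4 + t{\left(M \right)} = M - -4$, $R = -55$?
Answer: $4488$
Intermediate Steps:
$t{\left(M \right)} = M$ ($t{\left(M \right)} = -4 + \left(M - -4\right) = -4 + \left(M + 4\right) = -4 + \left(4 + M\right) = M$)
$P{\left(v \right)} = -3 + 2 v \left(-55 + v\right)$ ($P{\left(v \right)} = -3 + \left(v - 55\right) \left(v + v\right) = -3 + \left(-55 + v\right) 2 v = -3 + 2 v \left(-55 + v\right)$)
$\left(-185\right) \left(-63\right) - \left(7164 - P{\left(t{\left(0 \right)} \right)}\right) = \left(-185\right) \left(-63\right) - \left(7164 - \left(-3 - 0 + 2 \cdot 0^{2}\right)\right) = 11655 - \left(7164 - \left(-3 + 0 + 2 \cdot 0\right)\right) = 11655 - \left(7164 - \left(-3 + 0 + 0\right)\right) = 11655 - \left(7164 - -3\right) = 11655 - \left(7164 + 3\right) = 11655 - 7167 = 4488$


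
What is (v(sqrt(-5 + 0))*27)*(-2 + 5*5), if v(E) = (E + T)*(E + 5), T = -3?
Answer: -12420 + 1242*I*sqrt(5) ≈ -12420.0 + 2777.2*I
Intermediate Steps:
v(E) = (-3 + E)*(5 + E) (v(E) = (E - 3)*(E + 5) = (-3 + E)*(5 + E))
(v(sqrt(-5 + 0))*27)*(-2 + 5*5) = ((-15 + (sqrt(-5 + 0))**2 + 2*sqrt(-5 + 0))*27)*(-2 + 5*5) = ((-15 + (sqrt(-5))**2 + 2*sqrt(-5))*27)*(-2 + 25) = ((-15 + (I*sqrt(5))**2 + 2*(I*sqrt(5)))*27)*23 = ((-15 - 5 + 2*I*sqrt(5))*27)*23 = ((-20 + 2*I*sqrt(5))*27)*23 = (-540 + 54*I*sqrt(5))*23 = -12420 + 1242*I*sqrt(5)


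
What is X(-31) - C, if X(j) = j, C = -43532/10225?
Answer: -273443/10225 ≈ -26.743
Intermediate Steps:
C = -43532/10225 (C = -43532*1/10225 = -43532/10225 ≈ -4.2574)
X(-31) - C = -31 - 1*(-43532/10225) = -31 + 43532/10225 = -273443/10225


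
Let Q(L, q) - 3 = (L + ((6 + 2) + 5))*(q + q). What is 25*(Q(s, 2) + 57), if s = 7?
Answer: 3500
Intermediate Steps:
Q(L, q) = 3 + 2*q*(13 + L) (Q(L, q) = 3 + (L + ((6 + 2) + 5))*(q + q) = 3 + (L + (8 + 5))*(2*q) = 3 + (L + 13)*(2*q) = 3 + (13 + L)*(2*q) = 3 + 2*q*(13 + L))
25*(Q(s, 2) + 57) = 25*((3 + 26*2 + 2*7*2) + 57) = 25*((3 + 52 + 28) + 57) = 25*(83 + 57) = 25*140 = 3500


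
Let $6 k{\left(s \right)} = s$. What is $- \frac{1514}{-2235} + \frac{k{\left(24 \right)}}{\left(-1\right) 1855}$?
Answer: $\frac{559906}{829185} \approx 0.67525$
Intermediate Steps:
$k{\left(s \right)} = \frac{s}{6}$
$- \frac{1514}{-2235} + \frac{k{\left(24 \right)}}{\left(-1\right) 1855} = - \frac{1514}{-2235} + \frac{\frac{1}{6} \cdot 24}{\left(-1\right) 1855} = \left(-1514\right) \left(- \frac{1}{2235}\right) + \frac{4}{-1855} = \frac{1514}{2235} + 4 \left(- \frac{1}{1855}\right) = \frac{1514}{2235} - \frac{4}{1855} = \frac{559906}{829185}$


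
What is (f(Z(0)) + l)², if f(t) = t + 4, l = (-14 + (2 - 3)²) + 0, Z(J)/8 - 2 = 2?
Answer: 529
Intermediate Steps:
Z(J) = 32 (Z(J) = 16 + 8*2 = 16 + 16 = 32)
l = -13 (l = (-14 + (-1)²) + 0 = (-14 + 1) + 0 = -13 + 0 = -13)
f(t) = 4 + t
(f(Z(0)) + l)² = ((4 + 32) - 13)² = (36 - 13)² = 23² = 529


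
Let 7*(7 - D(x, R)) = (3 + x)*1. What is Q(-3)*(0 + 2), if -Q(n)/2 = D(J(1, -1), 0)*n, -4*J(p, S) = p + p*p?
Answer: 558/7 ≈ 79.714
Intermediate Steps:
J(p, S) = -p/4 - p**2/4 (J(p, S) = -(p + p*p)/4 = -(p + p**2)/4 = -p/4 - p**2/4)
D(x, R) = 46/7 - x/7 (D(x, R) = 7 - (3 + x)/7 = 7 + (-3/7 - x/7) = 46/7 - x/7)
Q(n) = -93*n/7 (Q(n) = -2*(46/7 - (-1)*(1 + 1)/28)*n = -2*(46/7 - (-1)*2/28)*n = -2*(46/7 - 1/7*(-1/2))*n = -2*(46/7 + 1/14)*n = -93*n/7)
Q(-3)*(0 + 2) = (-93/7*(-3))*(0 + 2) = (279/7)*2 = 558/7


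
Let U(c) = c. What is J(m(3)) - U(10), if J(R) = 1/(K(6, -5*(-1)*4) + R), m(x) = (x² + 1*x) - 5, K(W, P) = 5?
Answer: -119/12 ≈ -9.9167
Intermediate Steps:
m(x) = -5 + x + x² (m(x) = (x² + x) - 5 = (x + x²) - 5 = -5 + x + x²)
J(R) = 1/(5 + R)
J(m(3)) - U(10) = 1/(5 + (-5 + 3 + 3²)) - 1*10 = 1/(5 + (-5 + 3 + 9)) - 10 = 1/(5 + 7) - 10 = 1/12 - 10 = -119/12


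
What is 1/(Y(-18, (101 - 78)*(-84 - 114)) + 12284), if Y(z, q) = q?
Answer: 1/7730 ≈ 0.00012937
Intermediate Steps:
1/(Y(-18, (101 - 78)*(-84 - 114)) + 12284) = 1/((101 - 78)*(-84 - 114) + 12284) = 1/(23*(-198) + 12284) = 1/(-4554 + 12284) = 1/7730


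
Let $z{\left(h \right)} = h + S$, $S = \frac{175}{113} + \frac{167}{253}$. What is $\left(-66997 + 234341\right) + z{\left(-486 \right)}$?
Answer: $\frac{4770366508}{28589} \approx 1.6686 \cdot 10^{5}$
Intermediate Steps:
$S = \frac{63146}{28589}$ ($S = 175 \cdot \frac{1}{113} + 167 \cdot \frac{1}{253} = \frac{175}{113} + \frac{167}{253} = \frac{63146}{28589} \approx 2.2088$)
$z{\left(h \right)} = \frac{63146}{28589} + h$ ($z{\left(h \right)} = h + \frac{63146}{28589} = \frac{63146}{28589} + h$)
$\left(-66997 + 234341\right) + z{\left(-486 \right)} = \left(-66997 + 234341\right) + \left(\frac{63146}{28589} - 486\right) = 167344 - \frac{13831108}{28589} = \frac{4770366508}{28589}$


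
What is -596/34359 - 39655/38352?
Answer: -461787979/439245456 ≈ -1.0513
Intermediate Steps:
-596/34359 - 39655/38352 = -461787979/439245456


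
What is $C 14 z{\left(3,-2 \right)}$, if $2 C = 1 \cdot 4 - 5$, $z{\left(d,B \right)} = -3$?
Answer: $21$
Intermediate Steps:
$C = - \frac{1}{2}$ ($C = \frac{1 \cdot 4 - 5}{2} = \frac{4 - 5}{2} = \frac{1}{2} \left(-1\right) = - \frac{1}{2} \approx -0.5$)
$C 14 z{\left(3,-2 \right)} = \left(- \frac{1}{2}\right) 14 \left(-3\right) = \left(-7\right) \left(-3\right) = 21$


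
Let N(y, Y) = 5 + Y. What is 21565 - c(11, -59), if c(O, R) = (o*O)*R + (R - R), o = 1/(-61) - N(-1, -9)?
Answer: 1473172/61 ≈ 24150.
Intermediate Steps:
o = 243/61 (o = 1/(-61) - (5 - 9) = -1/61 - 1*(-4) = -1/61 + 4 = 243/61 ≈ 3.9836)
c(O, R) = 243*O*R/61 (c(O, R) = (243*O/61)*R + (R - R) = 243*O*R/61 + 0 = 243*O*R/61)
21565 - c(11, -59) = 21565 - 243*11*(-59)/61 = 21565 - 1*(-157707/61) = 21565 + 157707/61 = 1473172/61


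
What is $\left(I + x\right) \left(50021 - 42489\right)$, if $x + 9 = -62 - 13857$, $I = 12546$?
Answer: $-10409224$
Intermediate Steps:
$x = -13928$ ($x = -9 - 13919 = -13928$)
$\left(I + x\right) \left(50021 - 42489\right) = \left(12546 - 13928\right) \left(50021 - 42489\right) = \left(-1382\right) 7532 = -10409224$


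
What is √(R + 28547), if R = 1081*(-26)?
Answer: 21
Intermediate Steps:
R = -28106
√(R + 28547) = √(-28106 + 28547) = √441 = 21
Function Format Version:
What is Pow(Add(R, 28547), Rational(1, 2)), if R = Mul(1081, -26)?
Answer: 21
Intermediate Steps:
R = -28106
Pow(Add(R, 28547), Rational(1, 2)) = Pow(Add(-28106, 28547), Rational(1, 2)) = Pow(441, Rational(1, 2)) = 21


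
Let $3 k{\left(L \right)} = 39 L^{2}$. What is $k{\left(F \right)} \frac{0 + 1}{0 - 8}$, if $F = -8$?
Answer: $-104$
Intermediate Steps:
$k{\left(L \right)} = 13 L^{2}$ ($k{\left(L \right)} = \frac{39 L^{2}}{3} = 13 L^{2}$)
$k{\left(F \right)} \frac{0 + 1}{0 - 8} = 13 \left(-8\right)^{2} \frac{0 + 1}{0 - 8} = 13 \cdot 64 \cdot 1 \frac{1}{-8} = 832 \cdot 1 \left(- \frac{1}{8}\right) = 832 \left(- \frac{1}{8}\right) = -104$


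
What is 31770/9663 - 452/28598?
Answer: 150698464/46057079 ≈ 3.2720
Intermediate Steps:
31770/9663 - 452/28598 = 31770*(1/9663) - 452*1/28598 = 10590/3221 - 226/14299 = 150698464/46057079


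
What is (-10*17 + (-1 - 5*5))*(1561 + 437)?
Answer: -391608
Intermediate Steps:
(-10*17 + (-1 - 5*5))*(1561 + 437) = (-170 + (-1 - 25))*1998 = (-170 - 26)*1998 = -196*1998 = -391608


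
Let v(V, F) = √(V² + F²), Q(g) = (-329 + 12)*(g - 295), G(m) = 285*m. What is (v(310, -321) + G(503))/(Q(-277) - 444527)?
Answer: -143355/263203 - √199141/263203 ≈ -0.54635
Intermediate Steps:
Q(g) = 93515 - 317*g (Q(g) = -317*(-295 + g) = 93515 - 317*g)
v(V, F) = √(F² + V²)
(v(310, -321) + G(503))/(Q(-277) - 444527) = (√((-321)² + 310²) + 285*503)/((93515 - 317*(-277)) - 444527) = (√(103041 + 96100) + 143355)/((93515 + 87809) - 444527) = (√199141 + 143355)/(181324 - 444527) = (143355 + √199141)/(-263203) = (143355 + √199141)*(-1/263203) = -143355/263203 - √199141/263203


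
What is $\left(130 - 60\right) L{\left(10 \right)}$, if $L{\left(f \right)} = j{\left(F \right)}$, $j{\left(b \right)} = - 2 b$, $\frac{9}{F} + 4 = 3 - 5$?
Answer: $210$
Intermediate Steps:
$F = - \frac{3}{2}$ ($F = \frac{9}{-4 + \left(3 - 5\right)} = \frac{9}{-4 - 2} = \frac{9}{-6} = 9 \left(- \frac{1}{6}\right) = - \frac{3}{2} \approx -1.5$)
$L{\left(f \right)} = 3$ ($L{\left(f \right)} = \left(-2\right) \left(- \frac{3}{2}\right) = 3$)
$\left(130 - 60\right) L{\left(10 \right)} = \left(130 - 60\right) 3 = 70 \cdot 3 = 210$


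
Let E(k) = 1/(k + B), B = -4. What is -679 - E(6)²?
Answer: -2717/4 ≈ -679.25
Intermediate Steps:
E(k) = 1/(-4 + k) (E(k) = 1/(k - 4) = 1/(-4 + k))
-679 - E(6)² = -679 - (1/(-4 + 6))² = -679 - (1/2)² = -679 - (½)² = -679 - 1*¼ = -679 - ¼ = -2717/4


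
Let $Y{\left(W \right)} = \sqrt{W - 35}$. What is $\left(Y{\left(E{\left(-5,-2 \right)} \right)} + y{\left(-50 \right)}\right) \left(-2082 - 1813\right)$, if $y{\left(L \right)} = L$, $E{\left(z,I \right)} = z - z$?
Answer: $194750 - 3895 i \sqrt{35} \approx 1.9475 \cdot 10^{5} - 23043.0 i$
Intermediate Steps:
$E{\left(z,I \right)} = 0$
$Y{\left(W \right)} = \sqrt{-35 + W}$
$\left(Y{\left(E{\left(-5,-2 \right)} \right)} + y{\left(-50 \right)}\right) \left(-2082 - 1813\right) = \left(\sqrt{-35 + 0} - 50\right) \left(-2082 - 1813\right) = \left(\sqrt{-35} - 50\right) \left(-3895\right) = \left(i \sqrt{35} - 50\right) \left(-3895\right) = \left(-50 + i \sqrt{35}\right) \left(-3895\right) = 194750 - 3895 i \sqrt{35}$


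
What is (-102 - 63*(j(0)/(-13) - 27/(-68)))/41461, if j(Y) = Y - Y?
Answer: -8637/2819348 ≈ -0.0030635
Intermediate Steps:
j(Y) = 0
(-102 - 63*(j(0)/(-13) - 27/(-68)))/41461 = (-102 - 63*(0/(-13) - 27/(-68)))/41461 = (-102 - 63*(0*(-1/13) - 27*(-1/68)))*(1/41461) = (-102 - 63*(0 + 27/68))*(1/41461) = (-102 - 63*27/68)*(1/41461) = (-102 - 1701/68)*(1/41461) = -8637/68*1/41461 = -8637/2819348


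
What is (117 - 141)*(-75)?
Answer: 1800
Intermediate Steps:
(117 - 141)*(-75) = -24*(-75) = 1800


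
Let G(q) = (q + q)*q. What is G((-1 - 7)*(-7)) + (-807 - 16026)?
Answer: -10561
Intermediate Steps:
G(q) = 2*q² (G(q) = (2*q)*q = 2*q²)
G((-1 - 7)*(-7)) + (-807 - 16026) = 2*((-1 - 7)*(-7))² + (-807 - 16026) = 2*(-8*(-7))² - 16833 = 2*56² - 16833 = 2*3136 - 16833 = 6272 - 16833 = -10561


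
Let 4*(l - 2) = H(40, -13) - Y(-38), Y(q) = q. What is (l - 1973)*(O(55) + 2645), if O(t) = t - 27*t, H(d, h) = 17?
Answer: -9512235/4 ≈ -2.3781e+6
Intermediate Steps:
O(t) = -26*t (O(t) = t - 27*t = -26*t)
l = 63/4 (l = 2 + (17 - 1*(-38))/4 = 2 + (17 + 38)/4 = 2 + (¼)*55 = 2 + 55/4 = 63/4 ≈ 15.750)
(l - 1973)*(O(55) + 2645) = (63/4 - 1973)*(-26*55 + 2645) = -7829*(-1430 + 2645)/4 = -7829/4*1215 = -9512235/4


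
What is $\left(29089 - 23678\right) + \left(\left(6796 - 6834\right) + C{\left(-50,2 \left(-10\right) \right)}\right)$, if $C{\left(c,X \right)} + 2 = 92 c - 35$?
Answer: $736$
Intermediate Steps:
$C{\left(c,X \right)} = -37 + 92 c$ ($C{\left(c,X \right)} = -2 + \left(92 c - 35\right) = -2 + \left(-35 + 92 c\right) = -37 + 92 c$)
$\left(29089 - 23678\right) + \left(\left(6796 - 6834\right) + C{\left(-50,2 \left(-10\right) \right)}\right) = \left(29089 - 23678\right) + \left(\left(6796 - 6834\right) + \left(-37 + 92 \left(-50\right)\right)\right) = 5411 - 4675 = 736$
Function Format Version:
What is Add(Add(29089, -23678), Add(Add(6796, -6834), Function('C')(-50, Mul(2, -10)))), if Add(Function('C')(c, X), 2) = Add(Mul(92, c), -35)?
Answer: 736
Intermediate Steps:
Function('C')(c, X) = Add(-37, Mul(92, c)) (Function('C')(c, X) = Add(-2, Add(Mul(92, c), -35)) = Add(-2, Add(-35, Mul(92, c))) = Add(-37, Mul(92, c)))
Add(Add(29089, -23678), Add(Add(6796, -6834), Function('C')(-50, Mul(2, -10)))) = Add(Add(29089, -23678), Add(Add(6796, -6834), Add(-37, Mul(92, -50)))) = Add(5411, Add(-38, Add(-37, -4600))) = Add(5411, Add(-38, -4637)) = Add(5411, -4675) = 736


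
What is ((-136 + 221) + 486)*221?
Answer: 126191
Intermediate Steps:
((-136 + 221) + 486)*221 = (85 + 486)*221 = 571*221 = 126191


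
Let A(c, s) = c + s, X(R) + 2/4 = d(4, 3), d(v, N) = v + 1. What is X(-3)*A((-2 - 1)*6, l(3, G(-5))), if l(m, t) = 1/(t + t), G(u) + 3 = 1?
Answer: -657/8 ≈ -82.125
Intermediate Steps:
G(u) = -2 (G(u) = -3 + 1 = -2)
d(v, N) = 1 + v
l(m, t) = 1/(2*t)
X(R) = 9/2 (X(R) = -1/2 + (1 + 4) = -1/2 + 5 = 9/2)
X(-3)*A((-2 - 1)*6, l(3, G(-5))) = 9*((-2 - 1)*6 + (1/2)/(-2))/2 = 9*(-3*6 + (1/2)*(-1/2))/2 = 9*(-18 - 1/4)/2 = (9/2)*(-73/4) = -657/8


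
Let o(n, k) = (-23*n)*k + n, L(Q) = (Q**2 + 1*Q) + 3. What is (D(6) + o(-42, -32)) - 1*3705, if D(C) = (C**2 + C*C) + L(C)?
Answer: -34542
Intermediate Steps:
L(Q) = 3 + Q + Q**2 (L(Q) = (Q**2 + Q) + 3 = (Q + Q**2) + 3 = 3 + Q + Q**2)
D(C) = 3 + C + 3*C**2 (D(C) = (C**2 + C*C) + (3 + C + C**2) = (C**2 + C**2) + (3 + C + C**2) = 2*C**2 + (3 + C + C**2) = 3 + C + 3*C**2)
o(n, k) = n - 23*k*n (o(n, k) = -23*k*n + n = n - 23*k*n)
(D(6) + o(-42, -32)) - 1*3705 = ((3 + 6 + 3*6**2) - 42*(1 - 23*(-32))) - 1*3705 = ((3 + 6 + 3*36) - 42*(1 + 736)) - 3705 = ((3 + 6 + 108) - 42*737) - 3705 = (117 - 30954) - 3705 = -30837 - 3705 = -34542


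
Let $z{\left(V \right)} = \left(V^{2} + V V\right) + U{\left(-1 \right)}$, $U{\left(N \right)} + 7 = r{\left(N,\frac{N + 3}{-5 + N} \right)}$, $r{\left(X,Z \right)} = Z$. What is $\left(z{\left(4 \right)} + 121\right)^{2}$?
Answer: $\frac{190969}{9} \approx 21219.0$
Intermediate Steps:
$U{\left(N \right)} = -7 + \frac{3 + N}{-5 + N}$ ($U{\left(N \right)} = -7 + \frac{N + 3}{-5 + N} = -7 + \frac{3 + N}{-5 + N}$)
$z{\left(V \right)} = - \frac{22}{3} + 2 V^{2}$ ($z{\left(V \right)} = \left(V^{2} + V V\right) + \frac{2 \left(19 - -3\right)}{-5 - 1} = \left(V^{2} + V^{2}\right) + \frac{2 \left(19 + 3\right)}{-6} = 2 V^{2} + 2 \left(- \frac{1}{6}\right) 22 = 2 V^{2} - \frac{22}{3} = - \frac{22}{3} + 2 V^{2}$)
$\left(z{\left(4 \right)} + 121\right)^{2} = \left(\left(- \frac{22}{3} + 2 \cdot 4^{2}\right) + 121\right)^{2} = \left(\left(- \frac{22}{3} + 2 \cdot 16\right) + 121\right)^{2} = \left(\left(- \frac{22}{3} + 32\right) + 121\right)^{2} = \left(\frac{74}{3} + 121\right)^{2} = \left(\frac{437}{3}\right)^{2} = \frac{190969}{9}$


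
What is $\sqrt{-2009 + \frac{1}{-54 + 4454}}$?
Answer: $\frac{i \sqrt{97235589}}{220} \approx 44.822 i$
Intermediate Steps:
$\sqrt{-2009 + \frac{1}{-54 + 4454}} = \sqrt{-2009 + \frac{1}{4400}} = \sqrt{- \frac{8839599}{4400}} = \frac{i \sqrt{97235589}}{220}$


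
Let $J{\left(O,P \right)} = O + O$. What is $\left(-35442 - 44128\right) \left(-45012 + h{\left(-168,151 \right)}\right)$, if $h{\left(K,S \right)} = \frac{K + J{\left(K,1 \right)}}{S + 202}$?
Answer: $\frac{1264346611800}{353} \approx 3.5817 \cdot 10^{9}$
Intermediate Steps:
$J{\left(O,P \right)} = 2 O$
$h{\left(K,S \right)} = \frac{3 K}{202 + S}$ ($h{\left(K,S \right)} = \frac{K + 2 K}{S + 202} = \frac{3 K}{202 + S}$)
$\left(-35442 - 44128\right) \left(-45012 + h{\left(-168,151 \right)}\right) = \left(-35442 - 44128\right) \left(-45012 + 3 \left(-168\right) \frac{1}{202 + 151}\right) = - 79570 \left(-45012 + 3 \left(-168\right) \frac{1}{353}\right) = - 79570 \left(-45012 - \frac{504}{353}\right) = \left(-79570\right) \left(- \frac{15889740}{353}\right) = \frac{1264346611800}{353}$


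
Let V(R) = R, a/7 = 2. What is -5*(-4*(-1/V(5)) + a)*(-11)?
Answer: 814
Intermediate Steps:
a = 14 (a = 7*2 = 14)
-5*(-4*(-1/V(5)) + a)*(-11) = -5*(-4/(5*(-1)) + 14)*(-11) = -5*(-4/(-5) + 14)*(-11) = -5*(-4*(-1/5) + 14)*(-11) = -5*(4/5 + 14)*(-11) = -5*74/5*(-11) = -74*(-11) = 814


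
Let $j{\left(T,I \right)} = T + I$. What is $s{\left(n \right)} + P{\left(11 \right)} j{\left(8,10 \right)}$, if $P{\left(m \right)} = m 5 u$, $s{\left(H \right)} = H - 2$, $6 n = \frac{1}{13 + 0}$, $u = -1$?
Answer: $- \frac{77375}{78} \approx -991.99$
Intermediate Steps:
$n = \frac{1}{78}$ ($n = \frac{1}{6 \left(13 + 0\right)} = \frac{1}{6 \cdot 13} = \frac{1}{6} \cdot \frac{1}{13} = \frac{1}{78} \approx 0.012821$)
$s{\left(H \right)} = -2 + H$
$j{\left(T,I \right)} = I + T$
$P{\left(m \right)} = - 5 m$ ($P{\left(m \right)} = m 5 \left(-1\right) = 5 m \left(-1\right) = - 5 m$)
$s{\left(n \right)} + P{\left(11 \right)} j{\left(8,10 \right)} = \left(-2 + \frac{1}{78}\right) + \left(-5\right) 11 \left(10 + 8\right) = - \frac{155}{78} - 990 = - \frac{77375}{78}$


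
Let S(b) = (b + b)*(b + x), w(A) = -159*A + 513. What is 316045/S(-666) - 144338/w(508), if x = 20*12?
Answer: 35755818557/15180508296 ≈ 2.3554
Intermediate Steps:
x = 240
w(A) = 513 - 159*A
S(b) = 2*b*(240 + b) (S(b) = (b + b)*(b + 240) = (2*b)*(240 + b) = 2*b*(240 + b))
316045/S(-666) - 144338/w(508) = 316045/((2*(-666)*(240 - 666))) - 144338/(513 - 159*508) = 316045/((2*(-666)*(-426))) - 144338/(513 - 80772) = 316045/567432 - 144338/(-80259) = 316045*(1/567432) - 144338*(-1/80259) = 316045/567432 + 144338/80259 = 35755818557/15180508296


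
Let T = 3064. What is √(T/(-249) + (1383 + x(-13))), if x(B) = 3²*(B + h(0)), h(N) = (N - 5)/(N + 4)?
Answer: 5*√12325251/498 ≈ 35.248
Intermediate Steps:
h(N) = (-5 + N)/(4 + N)
x(B) = -45/4 + 9*B (x(B) = 3²*(B + (-5 + 0)/(4 + 0)) = 9*(B - 5/4) = 9*(-5/4 + B) = -45/4 + 9*B)
√(T/(-249) + (1383 + x(-13))) = √(3064/(-249) + (1383 + (-45/4 + 9*(-13)))) = √(3064*(-1/249) + (1383 + (-45/4 - 117))) = √(-3064/249 + (1383 - 513/4)) = √(-3064/249 + 5019/4) = √(1237475/996) = 5*√12325251/498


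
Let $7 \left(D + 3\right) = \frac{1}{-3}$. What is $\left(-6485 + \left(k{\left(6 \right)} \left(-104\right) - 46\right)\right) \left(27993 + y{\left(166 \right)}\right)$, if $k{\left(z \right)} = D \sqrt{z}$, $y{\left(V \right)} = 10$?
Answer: $-182887593 + \frac{186387968 \sqrt{6}}{21} \approx -1.6115 \cdot 10^{8}$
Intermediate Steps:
$D = - \frac{64}{21}$ ($D = -3 + \frac{1}{7 \left(-3\right)} = -3 + \frac{1}{7} \left(- \frac{1}{3}\right) = -3 - \frac{1}{21} = - \frac{64}{21} \approx -3.0476$)
$k{\left(z \right)} = - \frac{64 \sqrt{z}}{21}$
$\left(-6485 + \left(k{\left(6 \right)} \left(-104\right) - 46\right)\right) \left(27993 + y{\left(166 \right)}\right) = \left(-6485 - \left(46 - - \frac{64 \sqrt{6}}{21} \left(-104\right)\right)\right) \left(27993 + 10\right) = \left(-6485 - \left(46 - \frac{6656 \sqrt{6}}{21}\right)\right) 28003 = \left(-6531 + \frac{6656 \sqrt{6}}{21}\right) 28003 = -182887593 + \frac{186387968 \sqrt{6}}{21}$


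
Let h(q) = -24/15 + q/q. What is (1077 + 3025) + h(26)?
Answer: 20507/5 ≈ 4101.4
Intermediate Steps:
h(q) = -3/5 (h(q) = -24*1/15 + 1 = -8/5 + 1 = -3/5)
(1077 + 3025) + h(26) = (1077 + 3025) - 3/5 = 4102 - 3/5 = 20507/5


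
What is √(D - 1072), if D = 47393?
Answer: √46321 ≈ 215.22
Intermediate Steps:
√(D - 1072) = √(47393 - 1072) = √46321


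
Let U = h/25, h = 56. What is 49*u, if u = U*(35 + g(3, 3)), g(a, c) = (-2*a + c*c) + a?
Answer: 112504/25 ≈ 4500.2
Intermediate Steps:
g(a, c) = c² - a (g(a, c) = (-2*a + c²) + a = (c² - 2*a) + a = c² - a)
U = 56/25 ≈ 2.2400
u = 2296/25 (u = 56*(35 + (3² - 1*3))/25 = 56*(35 + (9 - 3))/25 = 56*(35 + 6)/25 = (56/25)*41 = 2296/25 ≈ 91.840)
49*u = 49*(2296/25) = 112504/25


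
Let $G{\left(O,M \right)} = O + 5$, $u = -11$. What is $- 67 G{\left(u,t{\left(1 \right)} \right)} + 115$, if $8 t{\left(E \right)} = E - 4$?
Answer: $517$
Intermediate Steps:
$t{\left(E \right)} = - \frac{1}{2} + \frac{E}{8}$ ($t{\left(E \right)} = \frac{E - 4}{8} = \frac{-4 + E}{8} = - \frac{1}{2} + \frac{E}{8}$)
$G{\left(O,M \right)} = 5 + O$
$- 67 G{\left(u,t{\left(1 \right)} \right)} + 115 = - 67 \left(5 - 11\right) + 115 = \left(-67\right) \left(-6\right) + 115 = 402 + 115 = 517$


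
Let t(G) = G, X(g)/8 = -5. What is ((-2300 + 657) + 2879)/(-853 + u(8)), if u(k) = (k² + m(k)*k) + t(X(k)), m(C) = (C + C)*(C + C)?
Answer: 1236/1219 ≈ 1.0139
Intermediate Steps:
X(g) = -40 (X(g) = 8*(-5) = -40)
m(C) = 4*C² (m(C) = (2*C)*(2*C) = 4*C²)
u(k) = -40 + k² + 4*k³ (u(k) = (k² + (4*k²)*k) - 40 = (k² + 4*k³) - 40 = -40 + k² + 4*k³)
((-2300 + 657) + 2879)/(-853 + u(8)) = ((-2300 + 657) + 2879)/(-853 + (-40 + 8² + 4*8³)) = (-1643 + 2879)/(-853 + (-40 + 64 + 4*512)) = 1236/(-853 + (-40 + 64 + 2048)) = 1236/(-853 + 2072) = 1236/1219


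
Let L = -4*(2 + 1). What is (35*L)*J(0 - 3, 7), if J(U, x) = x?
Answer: -2940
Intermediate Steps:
L = -12 (L = -4*3 = -12)
(35*L)*J(0 - 3, 7) = (35*(-12))*7 = -420*7 = -2940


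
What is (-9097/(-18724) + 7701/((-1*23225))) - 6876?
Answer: -2990063968099/434864900 ≈ -6875.8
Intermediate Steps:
(-9097/(-18724) + 7701/((-1*23225))) - 6876 = (-9097*(-1/18724) + 7701/(-23225)) - 6876 = (9097/18724 + 7701*(-1/23225)) - 6876 = (9097/18724 - 7701/23225) - 6876 = 67084301/434864900 - 6876 = -2990063968099/434864900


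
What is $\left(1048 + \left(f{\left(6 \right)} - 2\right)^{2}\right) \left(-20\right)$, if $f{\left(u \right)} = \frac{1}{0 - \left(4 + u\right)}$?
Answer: $- \frac{105241}{5} \approx -21048.0$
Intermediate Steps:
$f{\left(u \right)} = \frac{1}{-4 - u}$
$\left(1048 + \left(f{\left(6 \right)} - 2\right)^{2}\right) \left(-20\right) = \left(1048 + \left(- \frac{1}{4 + 6} - 2\right)^{2}\right) \left(-20\right) = \left(1048 + \left(- \frac{1}{10} - 2\right)^{2}\right) \left(-20\right) = \left(1048 + \left(- \frac{21}{10}\right)^{2}\right) \left(-20\right) = \left(1048 + \frac{441}{100}\right) \left(-20\right) = \frac{105241}{100} \left(-20\right) = - \frac{105241}{5}$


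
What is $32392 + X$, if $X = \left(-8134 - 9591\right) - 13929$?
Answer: $738$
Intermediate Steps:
$X = -31654$ ($X = -17725 - 13929 = -31654$)
$32392 + X = 32392 - 31654 = 738$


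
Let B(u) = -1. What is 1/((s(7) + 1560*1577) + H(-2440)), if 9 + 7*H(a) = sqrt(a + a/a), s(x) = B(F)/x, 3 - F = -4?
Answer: 120545810/296556985891339 - 21*I*sqrt(271)/296556985891339 ≈ 4.0648e-7 - 1.1657e-12*I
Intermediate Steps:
F = 7 (F = 3 - 1*(-4) = 3 + 4 = 7)
s(x) = -1/x
H(a) = -9/7 + sqrt(1 + a)/7 (H(a) = -9/7 + sqrt(a + a/a)/7 = -9/7 + sqrt(a + 1)/7 = -9/7 + sqrt(1 + a)/7)
1/((s(7) + 1560*1577) + H(-2440)) = 1/((-1/7 + 1560*1577) + (-9/7 + sqrt(1 - 2440)/7)) = 1/((-1*1/7 + 2460120) + (-9/7 + sqrt(-2439)/7)) = 1/((-1/7 + 2460120) + (-9/7 + (3*I*sqrt(271))/7)) = 1/(17220839/7 + (-9/7 + 3*I*sqrt(271)/7)) = 1/(17220830/7 + 3*I*sqrt(271)/7)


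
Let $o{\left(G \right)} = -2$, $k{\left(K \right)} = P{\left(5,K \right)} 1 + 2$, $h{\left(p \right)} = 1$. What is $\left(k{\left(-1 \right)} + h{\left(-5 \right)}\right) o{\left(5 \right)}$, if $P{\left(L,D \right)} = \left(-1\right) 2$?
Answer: $-2$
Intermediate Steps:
$P{\left(L,D \right)} = -2$
$k{\left(K \right)} = 0$ ($k{\left(K \right)} = \left(-2\right) 1 + 2 = -2 + 2 = 0$)
$\left(k{\left(-1 \right)} + h{\left(-5 \right)}\right) o{\left(5 \right)} = \left(0 + 1\right) \left(-2\right) = 1 \left(-2\right) = -2$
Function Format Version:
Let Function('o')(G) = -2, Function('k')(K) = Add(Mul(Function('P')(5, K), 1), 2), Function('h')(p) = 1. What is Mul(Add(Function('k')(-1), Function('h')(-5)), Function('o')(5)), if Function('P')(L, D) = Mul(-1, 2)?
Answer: -2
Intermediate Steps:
Function('P')(L, D) = -2
Function('k')(K) = 0 (Function('k')(K) = Add(Mul(-2, 1), 2) = Add(-2, 2) = 0)
Mul(Add(Function('k')(-1), Function('h')(-5)), Function('o')(5)) = Mul(Add(0, 1), -2) = Mul(1, -2) = -2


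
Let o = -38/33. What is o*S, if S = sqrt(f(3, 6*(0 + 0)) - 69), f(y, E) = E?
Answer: -38*I*sqrt(69)/33 ≈ -9.5652*I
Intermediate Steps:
o = -38/33 (o = -38*1/33 = -38/33 ≈ -1.1515)
S = I*sqrt(69) (S = sqrt(6*(0 + 0) - 69) = sqrt(6*0 - 69) = sqrt(0 - 69) = sqrt(-69) = I*sqrt(69) ≈ 8.3066*I)
o*S = -38*I*sqrt(69)/33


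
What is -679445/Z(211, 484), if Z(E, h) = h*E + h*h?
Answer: -135889/67276 ≈ -2.0199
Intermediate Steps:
Z(E, h) = h² + E*h (Z(E, h) = E*h + h² = h² + E*h)
-679445/Z(211, 484) = -679445*1/(484*(211 + 484)) = -679445/(484*695) = -679445/336380 = -679445*1/336380 = -135889/67276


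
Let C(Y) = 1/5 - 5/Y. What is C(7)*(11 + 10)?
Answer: -54/5 ≈ -10.800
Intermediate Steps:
C(Y) = 1/5 - 5/Y (C(Y) = 1*(1/5) - 5/Y = 1/5 - 5/Y)
C(7)*(11 + 10) = ((1/5)*(-25 + 7)/7)*(11 + 10) = ((1/5)*(1/7)*(-18))*21 = -18/35*21 = -54/5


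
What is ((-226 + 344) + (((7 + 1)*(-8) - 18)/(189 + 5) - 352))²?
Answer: 517062121/9409 ≈ 54954.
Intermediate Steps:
((-226 + 344) + (((7 + 1)*(-8) - 18)/(189 + 5) - 352))² = (118 + ((8*(-8) - 18)/194 - 352))² = (118 + ((-64 - 18)*(1/194) - 352))² = (118 + (-82*1/194 - 352))² = (118 + (-41/97 - 352))² = (118 - 34185/97)² = (-22739/97)² = 517062121/9409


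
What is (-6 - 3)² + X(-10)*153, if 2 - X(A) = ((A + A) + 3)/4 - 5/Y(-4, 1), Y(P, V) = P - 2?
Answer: 3639/4 ≈ 909.75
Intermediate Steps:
Y(P, V) = -2 + P
X(A) = 5/12 - A/2 (X(A) = 2 - (((A + A) + 3)/4 - 5/(-2 - 4)) = 2 - ((2*A + 3)*(¼) - 5/(-6)) = 2 - ((3 + 2*A)*(¼) - 5*(-⅙)) = 2 - ((¾ + A/2) + ⅚) = 2 - (19/12 + A/2) = 2 + (-19/12 - A/2) = 5/12 - A/2)
(-6 - 3)² + X(-10)*153 = (-6 - 3)² + (5/12 - ½*(-10))*153 = (-9)² + (5/12 + 5)*153 = 81 + (65/12)*153 = 81 + 3315/4 = 3639/4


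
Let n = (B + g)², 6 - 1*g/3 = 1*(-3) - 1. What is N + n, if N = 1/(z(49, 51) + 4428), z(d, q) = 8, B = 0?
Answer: 3992401/4436 ≈ 900.00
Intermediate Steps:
g = 30 (g = 18 - 3*(1*(-3) - 1) = 18 - 3*(-3 - 1) = 18 - 3*(-4) = 18 + 12 = 30)
n = 900 (n = (0 + 30)² = 30² = 900)
N = 1/4436 (N = 1/(8 + 4428) = 1/4436 ≈ 0.00022543)
N + n = 1/4436 + 900 = 3992401/4436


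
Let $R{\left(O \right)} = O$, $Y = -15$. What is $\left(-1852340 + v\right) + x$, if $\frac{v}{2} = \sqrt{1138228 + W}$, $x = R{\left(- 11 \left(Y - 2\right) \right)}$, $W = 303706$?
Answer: $-1852153 + 2 \sqrt{1441934} \approx -1.8498 \cdot 10^{6}$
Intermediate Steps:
$x = 187$ ($x = - 11 \left(-15 - 2\right) = \left(-11\right) \left(-17\right) = 187$)
$v = 2 \sqrt{1441934}$ ($v = 2 \sqrt{1138228 + 303706} = 2 \sqrt{1441934} \approx 2401.6$)
$\left(-1852340 + v\right) + x = \left(-1852340 + 2 \sqrt{1441934}\right) + 187 = -1852153 + 2 \sqrt{1441934}$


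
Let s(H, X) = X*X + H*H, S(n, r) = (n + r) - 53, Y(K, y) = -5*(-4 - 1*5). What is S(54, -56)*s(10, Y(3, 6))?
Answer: -116875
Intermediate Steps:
Y(K, y) = 45 (Y(K, y) = -5*(-4 - 5) = -5*(-9) = 45)
S(n, r) = -53 + n + r
s(H, X) = H**2 + X**2 (s(H, X) = X**2 + H**2 = H**2 + X**2)
S(54, -56)*s(10, Y(3, 6)) = (-53 + 54 - 56)*(10**2 + 45**2) = -55*(100 + 2025) = -55*2125 = -116875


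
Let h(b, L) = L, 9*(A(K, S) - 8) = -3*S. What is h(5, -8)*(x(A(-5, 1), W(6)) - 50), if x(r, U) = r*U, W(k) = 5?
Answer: 280/3 ≈ 93.333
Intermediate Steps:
A(K, S) = 8 - S/3 (A(K, S) = 8 + (-3*S)/9 = 8 - S/3)
x(r, U) = U*r
h(5, -8)*(x(A(-5, 1), W(6)) - 50) = -8*(5*(8 - 1/3*1) - 50) = -8*(5*(8 - 1/3) - 50) = -8*(5*(23/3) - 50) = -8*(115/3 - 50) = -8*(-35/3) = 280/3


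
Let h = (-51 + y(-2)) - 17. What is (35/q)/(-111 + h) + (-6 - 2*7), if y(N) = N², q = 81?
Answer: -8101/405 ≈ -20.002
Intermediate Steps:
h = -64 (h = (-51 + (-2)²) - 17 = (-51 + 4) - 17 = -47 - 17 = -64)
(35/q)/(-111 + h) + (-6 - 2*7) = (35/81)/(-111 - 64) + (-6 - 2*7) = (35*(1/81))/(-175) + (-6 - 14) = -1/175*35/81 - 20 = -1/405 - 20 = -8101/405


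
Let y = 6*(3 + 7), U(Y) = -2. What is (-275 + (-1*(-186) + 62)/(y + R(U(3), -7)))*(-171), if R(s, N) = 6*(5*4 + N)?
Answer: 1074507/23 ≈ 46718.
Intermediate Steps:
R(s, N) = 120 + 6*N (R(s, N) = 6*(20 + N) = 120 + 6*N)
y = 60 (y = 6*10 = 60)
(-275 + (-1*(-186) + 62)/(y + R(U(3), -7)))*(-171) = (-275 + (-1*(-186) + 62)/(60 + (120 + 6*(-7))))*(-171) = (-275 + (186 + 62)/(60 + (120 - 42)))*(-171) = (-275 + 248/(60 + 78))*(-171) = (-275 + 248/138)*(-171) = (-275 + 248*(1/138))*(-171) = (-275 + 124/69)*(-171) = -18851/69*(-171) = 1074507/23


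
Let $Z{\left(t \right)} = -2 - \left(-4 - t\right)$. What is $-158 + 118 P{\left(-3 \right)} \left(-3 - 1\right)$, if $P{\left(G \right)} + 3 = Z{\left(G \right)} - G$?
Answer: $314$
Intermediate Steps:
$Z{\left(t \right)} = 2 + t$ ($Z{\left(t \right)} = -2 + \left(4 + t\right) = 2 + t$)
$P{\left(G \right)} = -1$ ($P{\left(G \right)} = -3 + \left(\left(2 + G\right) - G\right) = -3 + 2 = -1$)
$-158 + 118 P{\left(-3 \right)} \left(-3 - 1\right) = -158 + 118 \left(- (-3 - 1)\right) = -158 + 118 \left(\left(-1\right) \left(-4\right)\right) = -158 + 118 \cdot 4 = -158 + 472 = 314$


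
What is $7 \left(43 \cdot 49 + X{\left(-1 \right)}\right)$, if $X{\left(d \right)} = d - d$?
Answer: $14749$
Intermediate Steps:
$X{\left(d \right)} = 0$
$7 \left(43 \cdot 49 + X{\left(-1 \right)}\right) = 7 \left(43 \cdot 49 + 0\right) = 7 \left(2107 + 0\right) = 7 \cdot 2107 = 14749$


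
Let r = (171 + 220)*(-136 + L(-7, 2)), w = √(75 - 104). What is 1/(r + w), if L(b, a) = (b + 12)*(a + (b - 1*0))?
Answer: -62951/3962828430 - I*√29/3962828430 ≈ -1.5885e-5 - 1.3589e-9*I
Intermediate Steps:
L(b, a) = (12 + b)*(a + b) (L(b, a) = (12 + b)*(a + (b + 0)) = (12 + b)*(a + b))
w = I*√29 (w = √(-29) = I*√29 ≈ 5.3852*I)
r = -62951 (r = (171 + 220)*(-136 + ((-7)² + 12*2 + 12*(-7) + 2*(-7))) = 391*(-136 + (49 + 24 - 84 - 14)) = 391*(-136 - 25) = 391*(-161) = -62951)
1/(r + w) = 1/(-62951 + I*√29)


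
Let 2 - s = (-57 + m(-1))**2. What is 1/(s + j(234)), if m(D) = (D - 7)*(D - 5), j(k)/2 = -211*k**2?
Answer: -1/23107111 ≈ -4.3277e-8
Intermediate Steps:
j(k) = -422*k**2 (j(k) = 2*(-211*k**2) = -422*k**2)
m(D) = (-7 + D)*(-5 + D)
s = -79 (s = 2 - (-57 + (35 + (-1)**2 - 12*(-1)))**2 = 2 - (-57 + (35 + 1 + 12))**2 = 2 - (-57 + 48)**2 = 2 - 1*(-9)**2 = 2 - 1*81 = 2 - 81 = -79)
1/(s + j(234)) = 1/(-79 - 422*234**2) = 1/(-79 - 422*54756) = 1/(-79 - 23107032) = 1/(-23107111) = -1/23107111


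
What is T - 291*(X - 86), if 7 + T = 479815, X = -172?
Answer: 554886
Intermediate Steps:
T = 479808 (T = -7 + 479815 = 479808)
T - 291*(X - 86) = 479808 - 291*(-172 - 86) = 479808 - 291*(-258) = 479808 + 75078 = 554886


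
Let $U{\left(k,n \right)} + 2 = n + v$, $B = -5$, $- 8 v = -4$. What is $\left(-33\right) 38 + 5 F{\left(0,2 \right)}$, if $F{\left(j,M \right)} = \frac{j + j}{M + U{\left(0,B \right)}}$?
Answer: $-1254$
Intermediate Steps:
$v = \frac{1}{2}$ ($v = \left(- \frac{1}{8}\right) \left(-4\right) = \frac{1}{2} \approx 0.5$)
$U{\left(k,n \right)} = - \frac{3}{2} + n$ ($U{\left(k,n \right)} = -2 + \left(n + \frac{1}{2}\right) = -2 + \left(\frac{1}{2} + n\right) = - \frac{3}{2} + n$)
$F{\left(j,M \right)} = \frac{2 j}{- \frac{13}{2} + M}$ ($F{\left(j,M \right)} = \frac{j + j}{M - \frac{13}{2}} = \frac{2 j}{M - \frac{13}{2}} = \frac{2 j}{- \frac{13}{2} + M}$)
$\left(-33\right) 38 + 5 F{\left(0,2 \right)} = \left(-33\right) 38 + 5 \cdot 4 \cdot 0 \frac{1}{-13 + 2 \cdot 2} = -1254 + 5 \cdot 4 \cdot 0 \frac{1}{-13 + 4} = -1254 + 5 \cdot 4 \cdot 0 \frac{1}{-9} = -1254 + 5 \cdot 4 \cdot 0 \left(- \frac{1}{9}\right) = -1254 + 5 \cdot 0 = -1254 + 0 = -1254$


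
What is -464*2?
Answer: -928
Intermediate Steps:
-464*2 = -29*32 = -928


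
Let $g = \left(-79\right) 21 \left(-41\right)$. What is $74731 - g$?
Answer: $6712$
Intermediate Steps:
$g = 68019$ ($g = \left(-1659\right) \left(-41\right) = 68019$)
$74731 - g = 74731 - 68019 = 6712$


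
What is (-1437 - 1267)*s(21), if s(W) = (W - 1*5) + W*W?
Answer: -1235728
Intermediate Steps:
s(W) = -5 + W + W² (s(W) = (W - 5) + W² = (-5 + W) + W² = -5 + W + W²)
(-1437 - 1267)*s(21) = (-1437 - 1267)*(-5 + 21 + 21²) = -2704*(-5 + 21 + 441) = -2704*457 = -1235728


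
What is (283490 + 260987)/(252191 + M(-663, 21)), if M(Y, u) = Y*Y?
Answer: 544477/691760 ≈ 0.78709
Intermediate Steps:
M(Y, u) = Y²
(283490 + 260987)/(252191 + M(-663, 21)) = (283490 + 260987)/(252191 + (-663)²) = 544477/(252191 + 439569) = 544477/691760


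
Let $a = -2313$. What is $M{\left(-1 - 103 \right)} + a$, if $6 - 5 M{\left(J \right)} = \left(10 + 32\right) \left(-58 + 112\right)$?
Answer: $- \frac{13827}{5} \approx -2765.4$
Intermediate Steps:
$M{\left(J \right)} = - \frac{2262}{5}$ ($M{\left(J \right)} = \frac{6}{5} - \frac{\left(10 + 32\right) \left(-58 + 112\right)}{5} = \frac{6}{5} - \frac{42 \cdot 54}{5} = \frac{6}{5} - \frac{2268}{5} = - \frac{2262}{5}$)
$M{\left(-1 - 103 \right)} + a = - \frac{2262}{5} - 2313 = - \frac{13827}{5}$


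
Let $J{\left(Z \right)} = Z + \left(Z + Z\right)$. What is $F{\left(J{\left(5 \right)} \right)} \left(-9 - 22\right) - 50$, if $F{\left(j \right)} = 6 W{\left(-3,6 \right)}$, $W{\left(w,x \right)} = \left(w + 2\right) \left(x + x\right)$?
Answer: $2182$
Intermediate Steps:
$W{\left(w,x \right)} = 2 x \left(2 + w\right)$ ($W{\left(w,x \right)} = \left(2 + w\right) 2 x = 2 x \left(2 + w\right)$)
$J{\left(Z \right)} = 3 Z$ ($J{\left(Z \right)} = Z + 2 Z = 3 Z$)
$F{\left(j \right)} = -72$ ($F{\left(j \right)} = 6 \cdot 2 \cdot 6 \left(2 - 3\right) = 6 \cdot 2 \cdot 6 \left(-1\right) = 6 \left(-12\right) = -72$)
$F{\left(J{\left(5 \right)} \right)} \left(-9 - 22\right) - 50 = - 72 \left(-9 - 22\right) - 50 = \left(-72\right) \left(-31\right) - 50 = 2232 - 50 = 2182$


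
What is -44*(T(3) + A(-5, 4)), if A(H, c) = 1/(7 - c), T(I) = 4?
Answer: -572/3 ≈ -190.67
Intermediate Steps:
-44*(T(3) + A(-5, 4)) = -44*(4 - 1/(-7 + 4)) = -44*(4 - 1/(-3)) = -44*(4 - 1*(-1/3)) = -44*(4 + 1/3) = -44*13/3 = -572/3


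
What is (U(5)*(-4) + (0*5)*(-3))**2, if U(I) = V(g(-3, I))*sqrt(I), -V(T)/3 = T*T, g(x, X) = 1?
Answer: 720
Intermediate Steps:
V(T) = -3*T**2 (V(T) = -3*T*T = -3*T**2)
U(I) = -3*sqrt(I) (U(I) = (-3*1**2)*sqrt(I) = (-3*1)*sqrt(I) = -3*sqrt(I))
(U(5)*(-4) + (0*5)*(-3))**2 = (-3*sqrt(5)*(-4) + (0*5)*(-3))**2 = (12*sqrt(5) + 0*(-3))**2 = (12*sqrt(5) + 0)**2 = (12*sqrt(5))**2 = 720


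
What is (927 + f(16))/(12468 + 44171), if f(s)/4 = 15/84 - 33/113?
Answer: 732898/44801449 ≈ 0.016359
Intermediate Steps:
f(s) = -359/791 (f(s) = 4*(15/84 - 33/113) = 4*(15*(1/84) - 33*1/113) = 4*(5/28 - 33/113) = 4*(-359/3164) = -359/791)
(927 + f(16))/(12468 + 44171) = (927 - 359/791)/(12468 + 44171) = (732898/791)/56639 = (732898/791)*(1/56639) = 732898/44801449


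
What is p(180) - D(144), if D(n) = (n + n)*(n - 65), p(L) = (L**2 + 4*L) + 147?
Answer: 10515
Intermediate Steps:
p(L) = 147 + L**2 + 4*L
D(n) = 2*n*(-65 + n) (D(n) = (2*n)*(-65 + n) = 2*n*(-65 + n))
p(180) - D(144) = (147 + 180**2 + 4*180) - 2*144*(-65 + 144) = (147 + 32400 + 720) - 2*144*79 = 33267 - 1*22752 = 33267 - 22752 = 10515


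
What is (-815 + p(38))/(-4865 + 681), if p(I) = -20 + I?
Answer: 797/4184 ≈ 0.19049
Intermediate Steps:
(-815 + p(38))/(-4865 + 681) = (-815 + (-20 + 38))/(-4865 + 681) = (-815 + 18)/(-4184) = -797*(-1/4184) = 797/4184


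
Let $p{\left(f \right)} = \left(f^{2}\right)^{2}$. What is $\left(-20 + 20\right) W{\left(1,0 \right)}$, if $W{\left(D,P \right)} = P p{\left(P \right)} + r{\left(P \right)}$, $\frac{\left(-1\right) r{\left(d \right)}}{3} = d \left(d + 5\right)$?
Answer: $0$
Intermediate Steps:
$p{\left(f \right)} = f^{4}$
$r{\left(d \right)} = - 3 d \left(5 + d\right)$ ($r{\left(d \right)} = - 3 d \left(d + 5\right) = - 3 d \left(5 + d\right)$)
$W{\left(D,P \right)} = P^{5} - 3 P \left(5 + P\right)$ ($W{\left(D,P \right)} = P P^{4} - 3 P \left(5 + P\right) = P^{5} - 3 P \left(5 + P\right)$)
$\left(-20 + 20\right) W{\left(1,0 \right)} = \left(-20 + 20\right) 0 \left(-15 + 0^{4} - 0\right) = 0 \cdot 0 \left(-15 + 0 + 0\right) = 0 \cdot 0 \left(-15\right) = 0 \cdot 0 = 0$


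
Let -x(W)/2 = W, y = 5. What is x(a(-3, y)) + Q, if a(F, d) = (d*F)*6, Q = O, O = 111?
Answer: 291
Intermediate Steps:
Q = 111
a(F, d) = 6*F*d (a(F, d) = (F*d)*6 = 6*F*d)
x(W) = -2*W
x(a(-3, y)) + Q = -12*(-3)*5 + 111 = -2*(-90) + 111 = 180 + 111 = 291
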